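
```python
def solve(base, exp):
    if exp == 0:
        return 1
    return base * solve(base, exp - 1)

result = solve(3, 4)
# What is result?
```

solve(3, 4) = 3 * 3 * 3 * 3 = 81

Answer: 81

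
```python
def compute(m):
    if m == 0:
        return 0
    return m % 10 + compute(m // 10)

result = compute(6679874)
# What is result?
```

Sum of digits of 6679874: 4 + 7 + 8 + 9 + 7 + 6 + 6 = 47

Answer: 47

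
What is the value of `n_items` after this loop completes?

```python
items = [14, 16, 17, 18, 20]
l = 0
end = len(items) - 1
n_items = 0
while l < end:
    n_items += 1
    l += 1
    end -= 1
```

Iterations until pointers meet (list length 5)
`n_items` takes the values: 0 → 1 → 2

Answer: 2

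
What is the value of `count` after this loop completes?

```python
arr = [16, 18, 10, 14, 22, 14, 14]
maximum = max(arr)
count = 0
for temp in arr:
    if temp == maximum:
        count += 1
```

Count of max value 22 in [16, 18, 10, 14, 22, 14, 14]
`count` takes the values: 0 → 1

Answer: 1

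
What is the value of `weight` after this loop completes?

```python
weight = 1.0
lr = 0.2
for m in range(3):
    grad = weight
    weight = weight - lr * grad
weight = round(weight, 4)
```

Gradient descent: w = 1.0 * (1 - 0.2)^3
`weight` takes the values: 1.0 → 0.8 → 0.64 → 0.512

Answer: 0.512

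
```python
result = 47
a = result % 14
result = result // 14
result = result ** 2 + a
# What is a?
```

Trace:
`result = 47` → result = 47
`a = result % 14` → a = 5
`result = result // 14` → result = 3
`result = result ** 2 + a` → result = 14
So a = 5

Answer: 5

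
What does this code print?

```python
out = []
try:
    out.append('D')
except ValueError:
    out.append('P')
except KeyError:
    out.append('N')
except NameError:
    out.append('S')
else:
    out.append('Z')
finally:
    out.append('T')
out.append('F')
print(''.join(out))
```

Execution trace: 'D' (try body, no exception) → 'Z' (else) → 'T' (finally) → 'F' (after the try/except). Output: DZTF

Answer: DZTF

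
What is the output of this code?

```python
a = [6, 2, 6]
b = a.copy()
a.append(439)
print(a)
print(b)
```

Key concept: list.copy() creates independent copy.
Step by step:
`a = [6, 2, 6]` → a = [6, 2, 6]
`b = a.copy()` → b = [6, 2, 6]
`a.append(439)` → a = [6, 2, 6, 439]
`print(a)` → prints [6, 2, 6, 439]
`print(b)` → prints [6, 2, 6]

Answer:
[6, 2, 6, 439]
[6, 2, 6]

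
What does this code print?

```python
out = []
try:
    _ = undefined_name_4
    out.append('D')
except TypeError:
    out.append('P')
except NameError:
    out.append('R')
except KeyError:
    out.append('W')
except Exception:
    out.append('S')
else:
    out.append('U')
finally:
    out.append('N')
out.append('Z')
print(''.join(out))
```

Execution trace: 'R' (except NameError) → 'N' (finally) → 'Z' (after the try/except). Output: RNZ

Answer: RNZ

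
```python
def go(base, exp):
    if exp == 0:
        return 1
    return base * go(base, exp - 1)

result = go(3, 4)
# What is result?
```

go(3, 4) = 3 * 3 * 3 * 3 = 81

Answer: 81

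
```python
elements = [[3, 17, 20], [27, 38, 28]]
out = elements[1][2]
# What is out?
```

Trace:
`elements = [[3, 17, 20], [27, 38, 28]]` → elements = [[3, 17, 20], [27, 38, 28]]
`out = elements[1][2]` → out = 28
So out = 28

Answer: 28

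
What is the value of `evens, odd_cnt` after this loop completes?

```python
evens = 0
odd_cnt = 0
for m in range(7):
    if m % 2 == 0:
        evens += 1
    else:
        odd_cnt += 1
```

Count evens and odds in range(7)
`evens, odd_cnt` takes the values: (0, 0) → (1, 0) → (1, 1) → (2, 1) → (2, 2) → (3, 2) → (3, 3) → (4, 3)

Answer: 4, 3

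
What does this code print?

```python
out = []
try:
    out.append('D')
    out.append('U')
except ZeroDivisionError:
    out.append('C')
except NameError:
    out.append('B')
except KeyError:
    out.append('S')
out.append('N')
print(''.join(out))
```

Execution trace: 'D' (try body) → 'U' (try body, no exception) → 'N' (after the try/except). Output: DUN

Answer: DUN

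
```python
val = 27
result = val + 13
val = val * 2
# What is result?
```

Trace:
`val = 27` → val = 27
`result = val + 13` → result = 40
`val = val * 2` → val = 54
So result = 40

Answer: 40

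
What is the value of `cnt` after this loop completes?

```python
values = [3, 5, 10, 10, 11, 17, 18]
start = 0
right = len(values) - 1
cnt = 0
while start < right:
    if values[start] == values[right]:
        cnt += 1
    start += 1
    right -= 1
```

Count matching pairs from ends
`cnt` takes the values: 0

Answer: 0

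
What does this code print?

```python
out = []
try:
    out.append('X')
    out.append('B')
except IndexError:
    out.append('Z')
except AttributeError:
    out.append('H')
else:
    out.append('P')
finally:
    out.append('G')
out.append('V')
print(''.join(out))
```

Execution trace: 'X' (try body) → 'B' (try body, no exception) → 'P' (else) → 'G' (finally) → 'V' (after the try/except). Output: XBPGV

Answer: XBPGV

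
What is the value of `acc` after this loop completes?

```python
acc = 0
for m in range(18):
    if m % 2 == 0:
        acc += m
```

Sum of even numbers 0 to 17
`acc` takes the values: 0 → 2 → 6 → 12 → 20 → 30 → 42 → 56 → 72

Answer: 72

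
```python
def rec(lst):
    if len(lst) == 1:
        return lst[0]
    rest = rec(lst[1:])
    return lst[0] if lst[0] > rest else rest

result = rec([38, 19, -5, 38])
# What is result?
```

Recursive max over [38, 19, -5, 38] = 38

Answer: 38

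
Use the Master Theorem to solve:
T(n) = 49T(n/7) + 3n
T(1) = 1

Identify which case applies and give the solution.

a=49, b=7, f(n)=3n. log_7(49) = 2. Since c=1 < 2, Case 1 applies: T(n) = Θ(n^log_b(a)) = O(n^2).

Answer: O(n^2) - Case 1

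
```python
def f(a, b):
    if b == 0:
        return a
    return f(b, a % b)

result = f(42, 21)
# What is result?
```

f(42, 21) -> f(21, 0) -> 21

Answer: 21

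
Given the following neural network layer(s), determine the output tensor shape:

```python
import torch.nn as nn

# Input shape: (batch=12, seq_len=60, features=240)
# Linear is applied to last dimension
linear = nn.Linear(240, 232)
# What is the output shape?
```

Input: (12, 60, 240) -> Output: (12, 60, 232)

Answer: (12, 60, 232)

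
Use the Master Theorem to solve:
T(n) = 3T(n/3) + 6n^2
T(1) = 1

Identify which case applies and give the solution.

a=3, b=3, f(n)=6n^2. log_3(3) = 1. Since c=2 > 1 and the regularity condition holds (3(n/3)^2 = (3/3^2)n^2 with 3/3^2 < 1), Case 3 applies: T(n) = Θ(f(n)) = O(n^2).

Answer: O(n^2) - Case 3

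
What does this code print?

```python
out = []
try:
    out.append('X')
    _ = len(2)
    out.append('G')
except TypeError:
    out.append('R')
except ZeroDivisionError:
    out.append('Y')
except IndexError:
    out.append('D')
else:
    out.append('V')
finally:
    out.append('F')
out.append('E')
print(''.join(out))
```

Execution trace: 'X' (try body) → 'R' (except TypeError) → 'F' (finally) → 'E' (after the try/except). Output: XRFE

Answer: XRFE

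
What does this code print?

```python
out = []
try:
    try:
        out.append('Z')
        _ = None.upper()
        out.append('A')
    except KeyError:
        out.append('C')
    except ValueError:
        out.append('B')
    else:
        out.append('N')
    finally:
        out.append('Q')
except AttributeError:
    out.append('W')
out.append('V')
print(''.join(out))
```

Execution trace: 'Z' (try body) → 'Q' (finally) → 'W' (outer except AttributeError) → 'V' (after the try/except). Output: ZQWV

Answer: ZQWV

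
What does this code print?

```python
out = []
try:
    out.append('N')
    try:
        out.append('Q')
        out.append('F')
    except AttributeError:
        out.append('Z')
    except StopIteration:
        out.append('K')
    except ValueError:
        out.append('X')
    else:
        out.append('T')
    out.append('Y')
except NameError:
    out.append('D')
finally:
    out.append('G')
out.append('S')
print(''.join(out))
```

Execution trace: 'N' (try body) → 'Q' (inner try body) → 'F' (inner try body, no exception) → 'T' (inner else) → 'Y' (try body, no exception) → 'G' (finally) → 'S' (after the try/except). Output: NQFTYGS

Answer: NQFTYGS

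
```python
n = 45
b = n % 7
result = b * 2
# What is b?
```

Trace:
`n = 45` → n = 45
`b = n % 7` → b = 3
`result = b * 2` → result = 6
So b = 3

Answer: 3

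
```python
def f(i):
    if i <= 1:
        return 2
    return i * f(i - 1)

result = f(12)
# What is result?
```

f(12) = 12 * 11 * 10 * 9 * 8 * 7 * 6 * 5 * 4 * 3 * 2 * 2 = 958003200

Answer: 958003200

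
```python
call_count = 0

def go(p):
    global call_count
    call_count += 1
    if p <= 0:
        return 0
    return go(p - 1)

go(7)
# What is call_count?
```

Linear recursion stepping by 1: 8 calls from p=7 down to ≤0.

Answer: 8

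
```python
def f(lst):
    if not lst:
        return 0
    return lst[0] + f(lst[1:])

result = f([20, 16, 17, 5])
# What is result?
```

20 + 16 + 17 + 5 + 0 = 58

Answer: 58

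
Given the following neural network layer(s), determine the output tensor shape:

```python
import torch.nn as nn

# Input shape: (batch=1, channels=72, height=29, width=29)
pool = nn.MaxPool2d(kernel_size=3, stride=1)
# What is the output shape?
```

Input: (1, 72, 29, 29) -> Output: (1, 72, 27, 27)

Answer: (1, 72, 27, 27)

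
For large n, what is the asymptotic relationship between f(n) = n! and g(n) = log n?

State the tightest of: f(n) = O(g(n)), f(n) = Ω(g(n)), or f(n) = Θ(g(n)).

n! vs log n: f(n) = Ω(g(n)) but not O(g(n)) — n! grows strictly faster than log n.

Answer: f(n) = Ω(g(n)) but not O(g(n)) — n! grows strictly faster than log n.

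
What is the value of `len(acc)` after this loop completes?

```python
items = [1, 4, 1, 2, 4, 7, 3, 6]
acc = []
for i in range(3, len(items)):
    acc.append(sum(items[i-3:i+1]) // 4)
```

Number of 4-element averages
`acc` takes the values: [] → [2] → [2, 2] → [2, 2, 3] → [2, 2, 3, 4] → [2, 2, 3, 4, 5]
So `len(acc)` = 5

Answer: 5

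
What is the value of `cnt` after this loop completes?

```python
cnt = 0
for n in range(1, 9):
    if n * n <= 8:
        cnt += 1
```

Count numbers where n² ≤ 8
`cnt` takes the values: 0 → 1 → 2

Answer: 2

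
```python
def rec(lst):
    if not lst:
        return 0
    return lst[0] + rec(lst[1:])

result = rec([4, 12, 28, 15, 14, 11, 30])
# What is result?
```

4 + 12 + 28 + 15 + 14 + 11 + 30 + 0 = 114

Answer: 114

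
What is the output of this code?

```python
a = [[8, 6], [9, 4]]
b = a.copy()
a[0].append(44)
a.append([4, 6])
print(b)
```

Key concept: shallow copy with nested lists.
Step by step:
`a = [[8, 6], [9, 4]]` → a = [[8, 6], [9, 4]]
`b = a.copy()` → b = [[8, 6], [9, 4]]
`a[0].append(44)` → a = [[8, 6, 44], [9, 4]]; b = [[8, 6, 44], [9, 4]]
`a.append([4, 6])` → a = [[8, 6, 44], [9, 4], [4, 6]]
`print(b)` → prints [[8, 6, 44], [9, 4]]

Answer: [[8, 6, 44], [9, 4]]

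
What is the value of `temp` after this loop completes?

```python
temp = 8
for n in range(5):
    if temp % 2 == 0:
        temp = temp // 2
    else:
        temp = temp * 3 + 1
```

Collatz-style transformation from 8
`temp` takes the values: 8 → 4 → 2 → 1 → 4 → 2

Answer: 2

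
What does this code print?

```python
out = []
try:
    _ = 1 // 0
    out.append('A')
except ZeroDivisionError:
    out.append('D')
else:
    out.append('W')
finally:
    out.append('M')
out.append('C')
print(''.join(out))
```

Execution trace: 'D' (except ZeroDivisionError) → 'M' (finally) → 'C' (after the try/except). Output: DMC

Answer: DMC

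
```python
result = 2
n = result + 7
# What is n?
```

Trace:
`result = 2` → result = 2
`n = result + 7` → n = 9
So n = 9

Answer: 9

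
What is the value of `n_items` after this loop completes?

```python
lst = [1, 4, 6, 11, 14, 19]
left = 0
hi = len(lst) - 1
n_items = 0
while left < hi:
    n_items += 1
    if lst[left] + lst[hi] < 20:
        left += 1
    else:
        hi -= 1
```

Steps to find pair summing to 20
`n_items` takes the values: 0 → 1 → 2 → 3 → 4 → 5

Answer: 5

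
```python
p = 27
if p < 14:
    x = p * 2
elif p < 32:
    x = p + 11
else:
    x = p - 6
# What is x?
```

Trace:
`p = 27` → p = 27
`if p < 14: ...` → p < 14 is False, p < 32 is True → x = 38
So x = 38

Answer: 38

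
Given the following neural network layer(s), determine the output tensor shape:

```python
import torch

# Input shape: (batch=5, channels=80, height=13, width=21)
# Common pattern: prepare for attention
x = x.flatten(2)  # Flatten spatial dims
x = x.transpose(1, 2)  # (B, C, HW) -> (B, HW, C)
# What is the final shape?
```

Input: (5, 80, 13, 21) -> after flatten(2): (5, 80, 273) -> Output: (5, 273, 80)

Answer: (5, 273, 80)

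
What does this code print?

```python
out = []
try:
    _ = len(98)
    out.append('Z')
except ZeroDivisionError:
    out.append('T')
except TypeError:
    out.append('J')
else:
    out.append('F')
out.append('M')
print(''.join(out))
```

Execution trace: 'J' (except TypeError) → 'M' (after the try/except). Output: JM

Answer: JM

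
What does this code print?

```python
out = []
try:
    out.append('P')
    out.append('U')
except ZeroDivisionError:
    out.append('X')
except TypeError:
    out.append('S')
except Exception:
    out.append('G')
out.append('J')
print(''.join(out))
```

Execution trace: 'P' (try body) → 'U' (try body, no exception) → 'J' (after the try/except). Output: PUJ

Answer: PUJ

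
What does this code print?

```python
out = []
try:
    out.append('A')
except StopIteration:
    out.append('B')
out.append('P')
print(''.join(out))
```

Execution trace: 'A' (try body, no exception) → 'P' (after the try/except). Output: AP

Answer: AP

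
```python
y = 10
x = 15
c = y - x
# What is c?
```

Trace:
`y = 10` → y = 10
`x = 15` → x = 15
`c = y - x` → c = -5
So c = -5

Answer: -5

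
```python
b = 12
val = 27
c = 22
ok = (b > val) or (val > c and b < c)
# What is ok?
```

Trace:
`b = 12` → b = 12
`val = 27` → val = 27
`c = 22` → c = 22
`ok = (b > val) or (val > c and b < c)` → ok = True
So ok = True

Answer: True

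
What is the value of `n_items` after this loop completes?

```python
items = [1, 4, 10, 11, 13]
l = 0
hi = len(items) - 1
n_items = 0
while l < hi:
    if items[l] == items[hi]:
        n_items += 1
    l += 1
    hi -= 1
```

Count matching pairs from ends
`n_items` takes the values: 0

Answer: 0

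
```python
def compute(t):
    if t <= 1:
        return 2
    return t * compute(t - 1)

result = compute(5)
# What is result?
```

compute(5) = 5 * 4 * 3 * 2 * 2 = 240

Answer: 240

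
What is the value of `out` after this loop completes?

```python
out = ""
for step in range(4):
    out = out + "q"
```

Repeat 'q' 4 times
`out` takes the values: "" → "q" → "qq" → "qqq" → "qqqq"

Answer: "qqqq"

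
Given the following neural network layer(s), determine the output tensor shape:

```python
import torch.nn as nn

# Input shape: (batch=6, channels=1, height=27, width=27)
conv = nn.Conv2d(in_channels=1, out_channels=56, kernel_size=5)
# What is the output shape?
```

Input: (6, 1, 27, 27) -> Output: (6, 56, 23, 23)

Answer: (6, 56, 23, 23)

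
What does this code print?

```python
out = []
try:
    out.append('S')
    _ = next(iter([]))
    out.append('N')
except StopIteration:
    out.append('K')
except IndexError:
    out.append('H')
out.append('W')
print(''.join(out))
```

Execution trace: 'S' (try body) → 'K' (except StopIteration) → 'W' (after the try/except). Output: SKW

Answer: SKW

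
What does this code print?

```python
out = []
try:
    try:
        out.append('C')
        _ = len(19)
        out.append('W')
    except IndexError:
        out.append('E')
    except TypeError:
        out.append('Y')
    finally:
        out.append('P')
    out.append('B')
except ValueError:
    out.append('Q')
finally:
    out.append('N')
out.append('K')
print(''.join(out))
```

Execution trace: 'C' (inner try body) → 'Y' (inner except TypeError) → 'P' (inner finally) → 'B' (try body, no exception) → 'N' (finally) → 'K' (after the try/except). Output: CYPBNK

Answer: CYPBNK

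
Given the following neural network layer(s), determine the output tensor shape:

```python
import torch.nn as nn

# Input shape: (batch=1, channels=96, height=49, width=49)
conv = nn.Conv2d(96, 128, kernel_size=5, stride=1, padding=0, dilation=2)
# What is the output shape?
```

Input: (1, 96, 49, 49) -> Output: (1, 128, 41, 41)

Answer: (1, 128, 41, 41)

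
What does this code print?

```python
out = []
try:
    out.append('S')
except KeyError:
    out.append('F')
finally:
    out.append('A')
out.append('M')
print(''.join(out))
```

Execution trace: 'S' (try body, no exception) → 'A' (finally) → 'M' (after the try/except). Output: SAM

Answer: SAM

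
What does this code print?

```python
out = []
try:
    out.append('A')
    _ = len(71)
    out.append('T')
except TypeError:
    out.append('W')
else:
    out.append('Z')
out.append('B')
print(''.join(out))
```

Execution trace: 'A' (try body) → 'W' (except TypeError) → 'B' (after the try/except). Output: AWB

Answer: AWB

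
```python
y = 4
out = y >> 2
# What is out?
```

Trace:
`y = 4` → y = 4
`out = y >> 2` → out = 1
So out = 1

Answer: 1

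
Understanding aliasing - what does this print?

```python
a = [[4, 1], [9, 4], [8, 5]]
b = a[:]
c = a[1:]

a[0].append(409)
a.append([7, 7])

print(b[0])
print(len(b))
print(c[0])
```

Key concept: slice with nested mutation.
Step by step:
`a = [[4, 1], [9, 4], [8, 5]]` → a = [[4, 1], [9, 4], [8, 5]]
`b = a[:]` → b = [[4, 1], [9, 4], [8, 5]]
`c = a[1:]` → c = [[9, 4], [8, 5]]
`a[0].append(409)` → a = [[4, 1, 409], [9, 4], [8, 5]]; b = [[4, 1, 409], [9, 4], [8, 5]]
`a.append([7, 7])` → a = [[4, 1, 409], [9, 4], [8, 5], [7, 7]]
`print(b[0])` → prints [4, 1, 409]
`print(len(b))` → prints 3
`print(c[0])` → prints [9, 4]

Answer:
[4, 1, 409]
3
[9, 4]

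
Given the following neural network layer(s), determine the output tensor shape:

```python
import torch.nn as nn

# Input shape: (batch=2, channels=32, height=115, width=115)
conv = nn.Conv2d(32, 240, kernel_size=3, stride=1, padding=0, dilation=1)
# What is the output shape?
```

Input: (2, 32, 115, 115) -> Output: (2, 240, 113, 113)

Answer: (2, 240, 113, 113)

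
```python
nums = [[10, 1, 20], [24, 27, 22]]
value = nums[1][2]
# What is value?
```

Trace:
`nums = [[10, 1, 20], [24, 27, 22]]` → nums = [[10, 1, 20], [24, 27, 22]]
`value = nums[1][2]` → value = 22
So value = 22

Answer: 22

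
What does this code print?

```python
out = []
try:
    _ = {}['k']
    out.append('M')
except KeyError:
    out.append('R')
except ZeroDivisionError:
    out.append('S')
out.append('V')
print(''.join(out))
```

Execution trace: 'R' (except KeyError) → 'V' (after the try/except). Output: RV

Answer: RV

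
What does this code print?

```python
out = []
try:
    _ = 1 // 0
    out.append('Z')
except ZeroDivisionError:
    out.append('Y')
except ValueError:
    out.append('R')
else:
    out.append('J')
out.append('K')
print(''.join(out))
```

Execution trace: 'Y' (except ZeroDivisionError) → 'K' (after the try/except). Output: YK

Answer: YK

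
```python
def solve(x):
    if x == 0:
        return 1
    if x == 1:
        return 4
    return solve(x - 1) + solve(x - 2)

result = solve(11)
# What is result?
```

Build up from base cases: solve(0)=1, solve(1)=4, solve(2)=5, solve(3)=9, solve(4)=14, solve(5)=23, solve(6)=37, ..., solve(11)=411

Answer: 411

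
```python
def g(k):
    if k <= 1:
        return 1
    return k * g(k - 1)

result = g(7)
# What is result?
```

g(7) = 7 * 6 * 5 * 4 * 3 * 2 * 1 = 5040

Answer: 5040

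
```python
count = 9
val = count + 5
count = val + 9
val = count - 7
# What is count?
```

Trace:
`count = 9` → count = 9
`val = count + 5` → val = 14
`count = val + 9` → count = 23
`val = count - 7` → val = 16
So count = 23

Answer: 23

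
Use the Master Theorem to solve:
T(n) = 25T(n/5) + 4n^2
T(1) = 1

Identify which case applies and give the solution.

a=25, b=5, f(n)=4n^2. log_5(25) = 2. Since c=2 = 2, Case 2 applies: T(n) = Θ(n^log_b(a) · log n) = O(n^2 log n).

Answer: O(n^2 log n) - Case 2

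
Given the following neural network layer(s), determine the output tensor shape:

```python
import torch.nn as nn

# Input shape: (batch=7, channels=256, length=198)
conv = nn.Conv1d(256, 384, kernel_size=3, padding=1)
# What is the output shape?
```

Input: (7, 256, 198) -> Output: (7, 384, 198)

Answer: (7, 384, 198)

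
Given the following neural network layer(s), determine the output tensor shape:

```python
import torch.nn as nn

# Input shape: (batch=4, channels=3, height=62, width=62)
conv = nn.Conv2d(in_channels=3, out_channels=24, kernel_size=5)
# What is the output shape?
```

Input: (4, 3, 62, 62) -> Output: (4, 24, 58, 58)

Answer: (4, 24, 58, 58)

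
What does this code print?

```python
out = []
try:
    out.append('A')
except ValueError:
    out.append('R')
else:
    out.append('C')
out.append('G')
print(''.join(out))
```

Execution trace: 'A' (try body, no exception) → 'C' (else) → 'G' (after the try/except). Output: ACG

Answer: ACG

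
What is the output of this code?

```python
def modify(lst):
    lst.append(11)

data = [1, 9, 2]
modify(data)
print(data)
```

Key concept: function modifies passed list.
Step by step:
`data = [1, 9, 2]` → data = [1, 9, 2]
`modify(data)` → data = [1, 9, 2, 11]
`print(data)` → prints [1, 9, 2, 11]

Answer: [1, 9, 2, 11]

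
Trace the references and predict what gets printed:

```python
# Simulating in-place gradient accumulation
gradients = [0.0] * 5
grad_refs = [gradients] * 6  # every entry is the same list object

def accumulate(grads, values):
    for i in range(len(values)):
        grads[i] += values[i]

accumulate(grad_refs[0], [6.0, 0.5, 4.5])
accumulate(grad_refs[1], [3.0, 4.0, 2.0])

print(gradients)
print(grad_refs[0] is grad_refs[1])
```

Key concept: gradient accumulation aliasing.
Step by step:
`gradients = [0.0] * 5` → gradients = [0.0, 0.0, 0.0, 0.0, 0.0]
`grad_refs = [gradients] * 6` → grad_refs = [[0.0, 0.0, 0.0, 0.0, 0.0], [0.0, 0.0, 0.0, 0.0, 0.0], [0.0, 0.0, 0.0, 0.0, 0.0], [0.0, 0.0, 0.0, 0.0, 0.0], [0.0, 0.0, 0.0, 0.0, 0.0], [0.0, 0.0, 0.0, 0.0, 0.0]]
`accumulate(grad_refs[0], [6.0, 0.5, 4.5])` → gradients = [6.0, 0.5, 4.5, 0.0, 0.0]; grad_refs = [[6.0, 0.5, 4.5, 0.0, 0.0], [6.0, 0.5, 4.5, 0.0, 0.0], [6.0, 0.5, 4.5, 0.0, 0.0], [6.0, 0.5, 4.5, 0.0, 0.0], [6.0, 0.5, 4.5, 0.0, 0.0], [6.0, 0.5, 4.5, 0.0, 0.0]]
`accumulate(grad_refs[1], [3.0, 4.0, 2.0])` → gradients = [9.0, 4.5, 6.5, 0.0, 0.0]; grad_refs = [[9.0, 4.5, 6.5, 0.0, 0.0], [9.0, 4.5, 6.5, 0.0, 0.0], [9.0, 4.5, 6.5, 0.0, 0.0], [9.0, 4.5, 6.5, 0.0, 0.0], [9.0, 4.5, 6.5, 0.0, 0.0], [9.0, 4.5, 6.5, 0.0, 0.0]]
`print(gradients)` → prints [9.0, 4.5, 6.5, 0.0, 0.0]
`print(grad_refs[0] is grad_refs[1])` → prints True

Answer:
[9.0, 4.5, 6.5, 0.0, 0.0]
True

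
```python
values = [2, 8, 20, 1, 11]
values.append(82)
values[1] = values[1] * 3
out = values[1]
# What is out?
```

Trace:
`values = [2, 8, 20, 1, 11]` → values = [2, 8, 20, 1, 11]
`values.append(82)` → values = [2, 8, 20, 1, 11, 82]
`values[1] = values[1] * 3` → values = [2, 24, 20, 1, 11, 82]
`out = values[1]` → out = 24
So out = 24

Answer: 24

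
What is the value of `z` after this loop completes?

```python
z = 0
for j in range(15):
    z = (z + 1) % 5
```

Increment mod 5, 15 times = 0
`z` takes the values: 0 → 1 → 2 → 3 → 4 → 0 → 1 → 2 → 3 → 4 → 0 → 1 → 2 → 3 → 4 → 0

Answer: 0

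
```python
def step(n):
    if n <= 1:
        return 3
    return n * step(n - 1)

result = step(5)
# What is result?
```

step(5) = 5 * 4 * 3 * 2 * 3 = 360

Answer: 360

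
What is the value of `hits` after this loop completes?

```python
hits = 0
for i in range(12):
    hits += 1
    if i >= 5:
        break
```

Loop breaks when i reaches 5, hits is 6
`hits` takes the values: 0 → 1 → 2 → 3 → 4 → 5 → 6

Answer: 6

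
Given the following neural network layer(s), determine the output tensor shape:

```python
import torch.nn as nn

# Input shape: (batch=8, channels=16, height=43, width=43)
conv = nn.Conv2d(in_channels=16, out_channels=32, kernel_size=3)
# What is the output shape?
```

Input: (8, 16, 43, 43) -> Output: (8, 32, 41, 41)

Answer: (8, 32, 41, 41)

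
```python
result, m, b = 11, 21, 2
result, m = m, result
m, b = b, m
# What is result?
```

Trace:
`result, m, b = 11, 21, 2` → result = 11; m = 21; b = 2
`result, m = m, result` → result = 21; m = 11
`m, b = b, m` → m = 2; b = 11
So result = 21

Answer: 21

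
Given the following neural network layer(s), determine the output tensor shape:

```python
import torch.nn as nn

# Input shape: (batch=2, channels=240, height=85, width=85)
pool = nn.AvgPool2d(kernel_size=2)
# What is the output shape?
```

Input: (2, 240, 85, 85) -> Output: (2, 240, 42, 42)

Answer: (2, 240, 42, 42)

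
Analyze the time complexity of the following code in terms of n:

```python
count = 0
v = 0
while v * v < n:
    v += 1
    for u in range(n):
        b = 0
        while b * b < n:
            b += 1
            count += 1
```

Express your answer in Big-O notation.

Each loop level contributes: √n × n × √n. Multiplying the contributions gives O(n^2).

Answer: O(n^2)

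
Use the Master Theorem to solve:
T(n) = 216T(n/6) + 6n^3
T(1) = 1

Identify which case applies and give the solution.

a=216, b=6, f(n)=6n^3. log_6(216) = 3. Since c=3 = 3, Case 2 applies: T(n) = Θ(n^log_b(a) · log n) = O(n^3 log n).

Answer: O(n^3 log n) - Case 2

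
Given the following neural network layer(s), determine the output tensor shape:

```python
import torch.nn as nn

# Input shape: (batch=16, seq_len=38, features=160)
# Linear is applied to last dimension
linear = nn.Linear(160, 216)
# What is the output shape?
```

Input: (16, 38, 160) -> Output: (16, 38, 216)

Answer: (16, 38, 216)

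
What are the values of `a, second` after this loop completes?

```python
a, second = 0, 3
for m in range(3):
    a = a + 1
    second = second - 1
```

a goes 0→3, second goes 3→0
`a, second` takes the values: (0, 3) → (1, 3) → (1, 2) → (2, 2) → (2, 1) → (3, 1) → (3, 0)

Answer: 3, 0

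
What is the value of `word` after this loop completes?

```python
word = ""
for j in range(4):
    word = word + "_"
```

Repeat '_' 4 times
`word` takes the values: "" → "_" → "__" → "___" → "____"

Answer: "____"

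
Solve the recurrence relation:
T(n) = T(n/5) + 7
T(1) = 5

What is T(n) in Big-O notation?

Each step divides n by 5 and adds 7. After log_5(n) steps we reach T(1)=5. So T(n) = 7·log_5(n) + 5 = O(log n).

Answer: O(log n)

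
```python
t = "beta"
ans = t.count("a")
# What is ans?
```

Trace:
`t = "beta"` → t = 'beta'
`ans = t.count("a")` → ans = 1
So ans = 1

Answer: 1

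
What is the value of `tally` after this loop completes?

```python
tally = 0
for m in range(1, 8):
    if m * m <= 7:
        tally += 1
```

Count numbers where m² ≤ 7
`tally` takes the values: 0 → 1 → 2

Answer: 2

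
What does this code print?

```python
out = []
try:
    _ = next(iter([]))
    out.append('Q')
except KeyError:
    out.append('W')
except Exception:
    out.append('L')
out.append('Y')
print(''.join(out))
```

Execution trace: 'L' (except Exception) → 'Y' (after the try/except). Output: LY

Answer: LY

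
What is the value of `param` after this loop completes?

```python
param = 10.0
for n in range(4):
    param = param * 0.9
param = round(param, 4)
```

Exponential decay: 10.0 * 0.9^4
`param` takes the values: 10.0 → 9.0 → 8.1 → 7.29 → 6.561

Answer: 6.561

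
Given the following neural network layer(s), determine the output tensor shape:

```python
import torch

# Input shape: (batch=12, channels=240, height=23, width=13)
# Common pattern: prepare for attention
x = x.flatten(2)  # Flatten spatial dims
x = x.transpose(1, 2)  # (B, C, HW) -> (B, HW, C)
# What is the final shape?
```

Input: (12, 240, 23, 13) -> after flatten(2): (12, 240, 299) -> Output: (12, 299, 240)

Answer: (12, 299, 240)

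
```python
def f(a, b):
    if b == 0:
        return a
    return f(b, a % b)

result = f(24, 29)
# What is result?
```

f(24, 29) -> f(29, 24) -> f(24, 5) -> f(5, 4) -> f(4, 1) -> f(1, 0) -> 1

Answer: 1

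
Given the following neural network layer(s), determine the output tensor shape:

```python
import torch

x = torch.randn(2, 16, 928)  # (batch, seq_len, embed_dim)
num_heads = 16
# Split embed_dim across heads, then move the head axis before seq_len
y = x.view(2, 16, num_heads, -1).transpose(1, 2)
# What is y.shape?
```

Input: (2, 16, 928) -> head_dim = 928 // 16 = 58; after view: (2, 16, 16, 58) -> after transpose(1, 2): (2, 16, 16, 58) -> Output: (2, 16, 16, 58)

Answer: (2, 16, 16, 58)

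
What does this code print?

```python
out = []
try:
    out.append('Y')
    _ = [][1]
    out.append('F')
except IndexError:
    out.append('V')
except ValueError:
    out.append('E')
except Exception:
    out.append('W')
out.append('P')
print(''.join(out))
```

Execution trace: 'Y' (try body) → 'V' (except IndexError) → 'P' (after the try/except). Output: YVP

Answer: YVP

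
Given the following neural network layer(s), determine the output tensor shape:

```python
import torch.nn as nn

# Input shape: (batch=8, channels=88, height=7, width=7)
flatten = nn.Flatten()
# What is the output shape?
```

Input: (8, 88, 7, 7) -> Output: (8, 4312)

Answer: (8, 4312)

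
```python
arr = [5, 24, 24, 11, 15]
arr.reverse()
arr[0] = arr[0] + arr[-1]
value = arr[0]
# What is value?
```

Trace:
`arr = [5, 24, 24, 11, 15]` → arr = [5, 24, 24, 11, 15]
`arr.reverse()` → arr = [15, 11, 24, 24, 5]
`arr[0] = arr[0] + arr[-1]` → arr = [20, 11, 24, 24, 5]
`value = arr[0]` → value = 20
So value = 20

Answer: 20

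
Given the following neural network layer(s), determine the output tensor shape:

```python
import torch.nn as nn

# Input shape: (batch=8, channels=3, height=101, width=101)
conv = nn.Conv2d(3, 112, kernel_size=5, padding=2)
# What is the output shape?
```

Input: (8, 3, 101, 101) -> Output: (8, 112, 101, 101)

Answer: (8, 112, 101, 101)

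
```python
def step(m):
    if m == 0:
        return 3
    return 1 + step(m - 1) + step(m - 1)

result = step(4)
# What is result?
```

step(m) = 1 + 2·step(m-1), step(0)=3. Closed form: (3+1)·2^4 - 1 = 63.

Answer: 63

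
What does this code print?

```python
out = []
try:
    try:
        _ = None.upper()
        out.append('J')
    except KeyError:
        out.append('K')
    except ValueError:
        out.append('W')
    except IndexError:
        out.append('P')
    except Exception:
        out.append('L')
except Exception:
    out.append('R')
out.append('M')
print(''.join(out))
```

Execution trace: 'L' (inner except Exception) → 'M' (after the try/except). Output: LM

Answer: LM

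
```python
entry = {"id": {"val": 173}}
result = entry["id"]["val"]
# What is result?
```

Trace:
`entry = {"id": {"val": 173}}` → entry = {'id': {'val': 173}}
`result = entry["id"]["val"]` → result = 173
So result = 173

Answer: 173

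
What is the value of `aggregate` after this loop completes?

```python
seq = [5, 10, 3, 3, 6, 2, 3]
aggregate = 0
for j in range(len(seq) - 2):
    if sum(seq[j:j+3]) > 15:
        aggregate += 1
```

Count windows with sum > 15
`aggregate` takes the values: 0 → 1 → 2

Answer: 2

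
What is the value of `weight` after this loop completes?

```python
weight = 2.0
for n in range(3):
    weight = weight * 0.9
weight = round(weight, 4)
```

Exponential decay: 2.0 * 0.9^3
`weight` takes the values: 2.0 → 1.8 → 1.62 → 1.458

Answer: 1.458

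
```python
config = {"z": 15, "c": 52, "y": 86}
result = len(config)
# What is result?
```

Trace:
`config = {"z": 15, "c": 52, "y": 86}` → config = {'z': 15, 'c': 52, 'y': 86}
`result = len(config)` → result = 3
So result = 3

Answer: 3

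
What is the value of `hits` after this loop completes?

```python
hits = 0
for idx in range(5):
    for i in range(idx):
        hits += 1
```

Triangle number: 0+1+2+...+4
`hits` takes the values: 0 → 1 → 2 → 3 → 4 → 5 → 6 → 7 → 8 → 9 → 10

Answer: 10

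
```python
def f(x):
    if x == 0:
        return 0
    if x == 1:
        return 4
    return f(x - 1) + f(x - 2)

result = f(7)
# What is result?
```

Build up from base cases: f(0)=0, f(1)=4, f(2)=4, f(3)=8, f(4)=12, f(5)=20, f(6)=32, ..., f(7)=52

Answer: 52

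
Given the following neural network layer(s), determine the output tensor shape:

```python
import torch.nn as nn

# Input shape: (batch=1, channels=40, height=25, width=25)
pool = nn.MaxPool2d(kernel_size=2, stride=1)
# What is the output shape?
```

Input: (1, 40, 25, 25) -> Output: (1, 40, 24, 24)

Answer: (1, 40, 24, 24)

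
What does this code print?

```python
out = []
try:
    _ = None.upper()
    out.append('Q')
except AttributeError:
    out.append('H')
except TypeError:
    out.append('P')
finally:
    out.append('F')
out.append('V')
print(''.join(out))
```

Execution trace: 'H' (except AttributeError) → 'F' (finally) → 'V' (after the try/except). Output: HFV

Answer: HFV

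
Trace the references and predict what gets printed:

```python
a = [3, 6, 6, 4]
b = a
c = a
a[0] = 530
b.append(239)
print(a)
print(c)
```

Key concept: multiple aliases.
Step by step:
`a = [3, 6, 6, 4]` → a = [3, 6, 6, 4]
`b = a` → b = [3, 6, 6, 4] (same object as a)
`c = a` → c = [3, 6, 6, 4] (same object as a, b)
`a[0] = 530` → a = [530, 6, 6, 4] (same object as b, c); b = [530, 6, 6, 4] (same object as a, c); c = [530, 6, 6, 4] (same object as a, b)
`b.append(239)` → a = [530, 6, 6, 4, 239] (same object as b, c); b = [530, 6, 6, 4, 239] (same object as a, c); c = [530, 6, 6, 4, 239] (same object as a, b)
`print(a)` → prints [530, 6, 6, 4, 239]
`print(c)` → prints [530, 6, 6, 4, 239]

Answer:
[530, 6, 6, 4, 239]
[530, 6, 6, 4, 239]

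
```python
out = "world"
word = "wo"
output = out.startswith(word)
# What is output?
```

Trace:
`out = "world"` → out = 'world'
`word = "wo"` → word = 'wo'
`output = out.startswith(word)` → output = True
So output = True

Answer: True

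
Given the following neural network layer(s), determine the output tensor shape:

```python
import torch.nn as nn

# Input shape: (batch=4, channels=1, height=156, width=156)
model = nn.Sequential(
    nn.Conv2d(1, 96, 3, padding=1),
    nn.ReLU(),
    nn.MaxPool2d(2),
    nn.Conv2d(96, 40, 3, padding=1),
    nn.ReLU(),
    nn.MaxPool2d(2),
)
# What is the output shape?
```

Input: (4, 1, 156, 156) -> after first Conv2d: (4, 96, 156, 156) -> after first MaxPool2d: (4, 96, 78, 78) -> after second Conv2d: (4, 40, 78, 78) -> Output: (4, 40, 39, 39)

Answer: (4, 40, 39, 39)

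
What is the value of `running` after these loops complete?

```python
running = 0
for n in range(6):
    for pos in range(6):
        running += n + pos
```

Sum of all n+pos for n,pos in 6x6
`running` takes the values: 0 → 1 → 3 → 6 → 10 → 15 → 16 → 18 → 21 → 25 → 30 → 36 → 38 → 41 → 45 → 50 → 56 → 63 → 66 → 70 → 75 → 81 → 88 → 96 → 100 → 105 → 111 → 118 → 126 → 135 → 140 → 146 → 153 → 161 → 170 → 180

Answer: 180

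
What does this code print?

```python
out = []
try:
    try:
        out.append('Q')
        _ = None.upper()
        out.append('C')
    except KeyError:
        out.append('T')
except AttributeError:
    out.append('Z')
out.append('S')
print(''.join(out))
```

Execution trace: 'Q' (try body) → 'Z' (outer except AttributeError) → 'S' (after the try/except). Output: QZS

Answer: QZS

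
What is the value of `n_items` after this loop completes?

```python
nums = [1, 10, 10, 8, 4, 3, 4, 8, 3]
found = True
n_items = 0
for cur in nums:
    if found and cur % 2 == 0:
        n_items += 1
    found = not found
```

Count even values at even positions
`n_items` takes the values: 0 → 1 → 2 → 3

Answer: 3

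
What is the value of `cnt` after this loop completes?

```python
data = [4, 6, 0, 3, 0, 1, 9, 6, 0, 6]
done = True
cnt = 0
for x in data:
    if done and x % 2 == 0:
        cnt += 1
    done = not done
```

Count even values at even positions
`cnt` takes the values: 0 → 1 → 2 → 3 → 4

Answer: 4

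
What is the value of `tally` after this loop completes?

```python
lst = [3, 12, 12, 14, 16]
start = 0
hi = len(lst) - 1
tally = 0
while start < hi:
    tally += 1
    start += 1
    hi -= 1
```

Iterations until pointers meet (list length 5)
`tally` takes the values: 0 → 1 → 2

Answer: 2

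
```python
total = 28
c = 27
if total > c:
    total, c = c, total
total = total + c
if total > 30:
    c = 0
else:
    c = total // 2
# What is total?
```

Trace:
`total = 28` → total = 28
`c = 27` → c = 27
`if total > c: ...` → total > c is True → total = 27; c = 28
`total = total + c` → total = 55
`if total > 30: ...` → total > 30 is True → c = 0
So total = 55

Answer: 55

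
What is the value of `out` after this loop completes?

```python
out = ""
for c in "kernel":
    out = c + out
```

Reverse 'kernel'
`out` takes the values: "" → "k" → "ek" → "rek" → "nrek" → "enrek" → "lenrek"

Answer: "lenrek"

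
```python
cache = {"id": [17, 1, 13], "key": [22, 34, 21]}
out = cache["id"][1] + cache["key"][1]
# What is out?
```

Trace:
`cache = {"id": [17, 1, 13], "key": [22, 34, 21]}` → cache = {'id': [17, 1, 13], 'key': [22, 34, 21]}
`out = cache["id"][1] + cache["key"][1]` → out = 35
So out = 35

Answer: 35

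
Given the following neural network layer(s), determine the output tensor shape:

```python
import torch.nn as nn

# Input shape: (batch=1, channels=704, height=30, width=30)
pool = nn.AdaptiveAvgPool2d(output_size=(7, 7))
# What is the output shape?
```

Input: (1, 704, 30, 30) -> Output: (1, 704, 7, 7)

Answer: (1, 704, 7, 7)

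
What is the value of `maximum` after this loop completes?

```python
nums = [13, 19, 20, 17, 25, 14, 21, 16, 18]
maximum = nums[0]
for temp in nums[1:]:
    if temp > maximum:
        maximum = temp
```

Maximum of [13, 19, 20, 17, 25, 14, 21, 16, 18]
`maximum` takes the values: 13 → 19 → 20 → 25

Answer: 25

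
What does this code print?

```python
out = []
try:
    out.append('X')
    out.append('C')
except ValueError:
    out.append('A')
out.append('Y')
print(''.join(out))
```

Execution trace: 'X' (try body) → 'C' (try body, no exception) → 'Y' (after the try/except). Output: XCY

Answer: XCY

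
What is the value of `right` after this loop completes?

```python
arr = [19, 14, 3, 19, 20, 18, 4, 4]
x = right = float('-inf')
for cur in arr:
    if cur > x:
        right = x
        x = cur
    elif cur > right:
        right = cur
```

Second largest (with repeats) in [19, 14, 3, 19, 20, 18, 4, 4]
`right` takes the values: -inf → 14 → 19

Answer: 19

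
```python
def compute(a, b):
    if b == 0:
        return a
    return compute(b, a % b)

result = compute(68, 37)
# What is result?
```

compute(68, 37) -> compute(37, 31) -> compute(31, 6) -> compute(6, 1) -> compute(1, 0) -> 1

Answer: 1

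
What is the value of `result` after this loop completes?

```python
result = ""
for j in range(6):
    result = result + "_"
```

Repeat '_' 6 times
`result` takes the values: "" → "_" → "__" → "___" → "____" → "_____" → "______"

Answer: "______"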